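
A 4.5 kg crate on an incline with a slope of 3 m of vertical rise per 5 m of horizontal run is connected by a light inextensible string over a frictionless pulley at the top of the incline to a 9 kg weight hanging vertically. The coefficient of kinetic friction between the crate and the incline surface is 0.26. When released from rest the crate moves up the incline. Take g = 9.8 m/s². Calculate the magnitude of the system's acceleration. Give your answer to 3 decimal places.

For the crate on the incline: the weight component along the slope is m₁g sin 30.96° = 4.5 × 9.8 × 0.5145 = 22.689 N and the normal force is N = m₁g cos 30.96° = 37.815 N.
Kinetic friction opposes the crate's motion up the incline: f = μN = 0.26 × 37.815 = 9.832 N acting down the slope.
Newton's second law for the crate (up-slope positive): T − 22.689 − 9.832 = 4.5 a. For the hanging weight (downward positive): 9 × 9.8 − T = 9 a.
Adding the two equations eliminates T: 55.679 = 13.5 a, so a = 4.1244 m/s².

4.124 m/s²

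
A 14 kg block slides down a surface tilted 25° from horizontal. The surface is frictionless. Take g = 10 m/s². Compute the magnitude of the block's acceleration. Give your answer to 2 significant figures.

Resolving the weight along the incline: the component pulling the block down the slope is mg sin 25° = 14 × 10 × 0.4226 = 59.164 N, and the normal force is N = mg cos 25° = 14 × 10 × 0.9063 = 126.882 N.
With no friction the net force along the incline is 59.164 N, so a = g sin 25° = 59.164 / 14 = 4.2260 m/s².

4.2 m/s²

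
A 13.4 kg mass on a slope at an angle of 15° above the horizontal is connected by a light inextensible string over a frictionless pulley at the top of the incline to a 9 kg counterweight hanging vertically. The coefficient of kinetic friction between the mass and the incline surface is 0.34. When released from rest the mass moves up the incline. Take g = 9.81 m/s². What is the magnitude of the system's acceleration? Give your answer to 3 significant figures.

0.495 m/s²

For the mass on the incline: the weight component along the slope is m₁g sin 15° = 13.4 × 9.81 × 0.2588 = 34.020 N and the normal force is N = m₁g cos 15° = 126.975 N.
Kinetic friction opposes the mass's motion up the incline: f = μN = 0.34 × 126.975 = 43.172 N acting down the slope.
Newton's second law for the mass (up-slope positive): T − 34.020 − 43.172 = 13.4 a. For the hanging counterweight (downward positive): 9 × 9.81 − T = 9 a.
Adding the two equations eliminates T: 11.098 = 22.4 a, so a = 0.4954 m/s².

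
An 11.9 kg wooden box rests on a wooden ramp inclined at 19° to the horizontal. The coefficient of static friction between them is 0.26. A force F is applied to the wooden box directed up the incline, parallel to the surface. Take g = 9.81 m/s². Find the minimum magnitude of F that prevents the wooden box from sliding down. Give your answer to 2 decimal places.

9.31 N

The normal force is N = mg cos 19° = 110.379 N. With F at its minimum the wooden box is on the verge of sliding down, so static friction is at its maximum μ_s N = 0.26 × 110.379 = 28.699 N and acts up the slope.
Equilibrium along the incline: F + μ_s N = mg sin 19°, so F = 38.007 − 28.699 = 9.308 N.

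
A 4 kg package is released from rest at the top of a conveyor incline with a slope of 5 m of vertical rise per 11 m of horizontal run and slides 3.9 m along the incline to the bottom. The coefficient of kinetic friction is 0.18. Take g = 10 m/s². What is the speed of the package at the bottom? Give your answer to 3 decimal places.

The weight component along the incline is mg sin 24.44° = 16.552 N and the normal force is N = mg cos 24.44° = 36.415 N.
Friction up the slope is f = μN = 0.18 × 36.415 = 6.555 N, so the net downslope force is 16.552 − 6.555 = 9.997 N and a = 9.997 / 4 = 2.4992 m/s².
Starting from rest over a distance of 3.9 m, v² = 2aL = 2 × 2.4992 × 3.9 = 19.4938, so v = 4.4152 m/s.

4.415 m/s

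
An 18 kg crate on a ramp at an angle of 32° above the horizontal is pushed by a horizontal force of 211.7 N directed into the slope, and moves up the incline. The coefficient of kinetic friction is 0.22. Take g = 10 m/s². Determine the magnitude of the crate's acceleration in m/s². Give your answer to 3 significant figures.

1.44 m/s²

The horizontal push has components F cos 32° = 211.7 × 0.8480 = 179.522 N up the incline and F sin 32° = 211.7 × 0.5299 = 112.180 N pressing into the surface.
The normal force is therefore N = mg cos 32° + F sin 32° = 152.640 + 112.180 = 264.820 N, and kinetic friction down the slope is μN = 0.22 × 264.820 = 58.260 N.
Along the incline: F cos 32° − mg sin 32° − μN = ma, so 179.522 − 95.382 − 58.260 = 18 a, giving a = 1.4378 m/s².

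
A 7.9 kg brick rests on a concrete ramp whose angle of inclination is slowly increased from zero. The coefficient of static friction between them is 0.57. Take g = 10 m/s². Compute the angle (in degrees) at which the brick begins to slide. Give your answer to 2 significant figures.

At the threshold of sliding, static friction is at its maximum μ_s N and exactly balances the weight component along the incline: mg sin θ = μ_s mg cos θ.
Hence tan θ = μ_s = 0.57, so θ = arctan(0.57) = 29.6831°.

30°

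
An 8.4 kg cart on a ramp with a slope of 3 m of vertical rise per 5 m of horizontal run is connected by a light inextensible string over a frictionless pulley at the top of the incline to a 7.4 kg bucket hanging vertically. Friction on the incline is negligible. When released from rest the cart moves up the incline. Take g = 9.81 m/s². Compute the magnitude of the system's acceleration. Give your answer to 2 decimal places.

For the cart on the incline: the weight component along the slope is m₁g sin 30.96° = 8.4 × 9.81 × 0.5145 = 42.397 N and the normal force is N = m₁g cos 30.96° = 70.661 N.
Newton's second law for the cart (up-slope positive): T − 42.397 = 8.4 a. For the hanging bucket (downward positive): 7.4 × 9.81 − T = 7.4 a.
Adding the two equations eliminates T: 30.197 = 15.8 a, so a = 1.9112 m/s².

1.91 m/s²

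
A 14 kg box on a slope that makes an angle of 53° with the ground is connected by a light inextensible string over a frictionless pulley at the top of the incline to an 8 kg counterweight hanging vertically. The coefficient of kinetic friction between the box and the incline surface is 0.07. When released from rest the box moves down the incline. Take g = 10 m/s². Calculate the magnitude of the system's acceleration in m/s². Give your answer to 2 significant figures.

For the box on the incline: the weight component along the slope is m₁g sin 53° = 14 × 10 × 0.7986 = 111.804 N and the normal force is N = m₁g cos 53° = 84.254 N.
Kinetic friction opposes the box's motion down the incline: f = μN = 0.07 × 84.254 = 5.898 N acting up the slope.
Newton's second law for the box (down-slope positive): 111.804 − 5.898 − T = 14 a. For the hanging counterweight (upward positive): T − 8 × 10 = 8 a.
Adding the two equations eliminates T: 25.906 = 22 a, so a = 1.1775 m/s².

1.2 m/s²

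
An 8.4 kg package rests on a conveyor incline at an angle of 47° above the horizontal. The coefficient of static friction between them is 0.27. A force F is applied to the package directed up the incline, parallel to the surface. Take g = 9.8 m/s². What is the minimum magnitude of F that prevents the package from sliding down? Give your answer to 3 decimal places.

45.047 N

The normal force is N = mg cos 47° = 56.142 N. With F at its minimum the package is on the verge of sliding down, so static friction is at its maximum μ_s N = 0.27 × 56.142 = 15.158 N and acts up the slope.
Equilibrium along the incline: F + μ_s N = mg sin 47°, so F = 60.205 − 15.158 = 45.047 N.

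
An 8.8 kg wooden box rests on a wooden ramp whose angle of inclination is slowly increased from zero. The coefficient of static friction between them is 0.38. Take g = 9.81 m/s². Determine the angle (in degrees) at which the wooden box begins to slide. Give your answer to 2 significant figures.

21°

At the threshold of sliding, static friction is at its maximum μ_s N and exactly balances the weight component along the incline: mg sin θ = μ_s mg cos θ.
Hence tan θ = μ_s = 0.38, so θ = arctan(0.38) = 20.8068°.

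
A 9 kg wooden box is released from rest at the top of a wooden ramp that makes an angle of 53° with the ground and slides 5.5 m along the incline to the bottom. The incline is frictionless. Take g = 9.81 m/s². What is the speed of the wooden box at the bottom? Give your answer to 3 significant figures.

9.28 m/s

The weight component along the incline is mg sin 53° = 70.512 N and the normal force is N = mg cos 53° = 53.134 N.
With no friction, a = g sin 53° = 7.8346 m/s².
Starting from rest over a distance of 5.5 m, v² = 2aL = 2 × 7.8346 × 5.5 = 86.1806, so v = 9.2834 m/s.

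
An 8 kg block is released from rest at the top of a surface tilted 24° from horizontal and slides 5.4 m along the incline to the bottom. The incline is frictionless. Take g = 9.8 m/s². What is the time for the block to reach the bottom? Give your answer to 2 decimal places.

1.65 s

The weight component along the incline is mg sin 24° = 31.888 N and the normal force is N = mg cos 24° = 71.622 N.
With no friction, a = g sin 24° = 3.9860 m/s².
Starting from rest, L = ½at², so t = √(2L/a) = √(2 × 5.4 / 3.9860) = 1.6461 s.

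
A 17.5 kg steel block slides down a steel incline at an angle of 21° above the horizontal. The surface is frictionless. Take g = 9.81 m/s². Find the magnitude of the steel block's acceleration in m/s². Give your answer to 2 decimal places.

Resolving the weight along the incline: the component pulling the steel block down the slope is mg sin 21° = 17.5 × 9.81 × 0.3584 = 61.528 N, and the normal force is N = mg cos 21° = 17.5 × 9.81 × 0.9336 = 160.276 N.
With no friction the net force along the incline is 61.528 N, so a = g sin 21° = 61.528 / 17.5 = 3.5159 m/s².

3.52 m/s²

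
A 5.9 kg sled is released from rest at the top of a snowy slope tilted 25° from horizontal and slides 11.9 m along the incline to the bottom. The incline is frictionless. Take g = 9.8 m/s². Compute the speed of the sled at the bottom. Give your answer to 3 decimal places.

The weight component along the incline is mg sin 25° = 24.436 N and the normal force is N = mg cos 25° = 52.403 N.
With no friction, a = g sin 25° = 4.1417 m/s².
Starting from rest over a distance of 11.9 m, v² = 2aL = 2 × 4.1417 × 11.9 = 98.5725, so v = 9.9284 m/s.

9.928 m/s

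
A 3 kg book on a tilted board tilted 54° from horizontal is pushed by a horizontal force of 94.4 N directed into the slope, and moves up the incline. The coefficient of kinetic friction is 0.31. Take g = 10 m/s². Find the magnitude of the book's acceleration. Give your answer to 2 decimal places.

0.69 m/s²

The horizontal push has components F cos 54° = 94.4 × 0.5878 = 55.488 N up the incline and F sin 54° = 94.4 × 0.8090 = 76.370 N pressing into the surface.
The normal force is therefore N = mg cos 54° + F sin 54° = 17.634 + 76.370 = 94.004 N, and kinetic friction down the slope is μN = 0.31 × 94.004 = 29.141 N.
Along the incline: F cos 54° − mg sin 54° − μN = ma, so 55.488 − 24.270 − 29.141 = 3 a, giving a = 0.6923 m/s².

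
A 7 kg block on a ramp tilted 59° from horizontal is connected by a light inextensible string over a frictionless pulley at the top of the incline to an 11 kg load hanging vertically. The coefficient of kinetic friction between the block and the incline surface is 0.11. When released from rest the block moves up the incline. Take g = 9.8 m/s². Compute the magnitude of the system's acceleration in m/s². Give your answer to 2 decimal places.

For the block on the incline: the weight component along the slope is m₁g sin 59° = 7 × 9.8 × 0.8572 = 58.804 N and the normal force is N = m₁g cos 59° = 35.332 N.
Kinetic friction opposes the block's motion up the incline: f = μN = 0.11 × 35.332 = 3.887 N acting down the slope.
Newton's second law for the block (up-slope positive): T − 58.804 − 3.887 = 7 a. For the hanging load (downward positive): 11 × 9.8 − T = 11 a.
Adding the two equations eliminates T: 45.109 = 18 a, so a = 2.5061 m/s².

2.51 m/s²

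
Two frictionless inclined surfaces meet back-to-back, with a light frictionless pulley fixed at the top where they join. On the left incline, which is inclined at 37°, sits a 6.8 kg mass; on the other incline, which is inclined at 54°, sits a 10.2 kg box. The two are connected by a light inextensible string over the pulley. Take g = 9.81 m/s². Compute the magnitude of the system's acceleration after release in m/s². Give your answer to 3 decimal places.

2.400 m/s²

Resolve each weight along its own incline: the 6.8 kg mass has component 6.8 × 9.81 × sin 37° = 40.146 N down its slope, and the 10.2 kg mass has 10.2 × 9.81 × sin 54° = 80.952 N down its slope.
The 10.2 kg side's 80.952 N exceeds the other side's 40.146 N, so that mass slides down and the 6.8 kg mass slides up. Taking that direction as positive, Newton's second law for the whole system gives 80.952 − 40.146 = (6.8 + 10.2) a, so a = 40.806 / 17 = 2.4004 m/s².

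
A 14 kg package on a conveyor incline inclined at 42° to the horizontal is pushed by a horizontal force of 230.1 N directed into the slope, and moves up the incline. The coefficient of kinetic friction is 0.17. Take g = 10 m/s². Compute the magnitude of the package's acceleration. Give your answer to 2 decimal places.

The horizontal push has components F cos 42° = 230.1 × 0.7431 = 170.987 N up the incline and F sin 42° = 230.1 × 0.6691 = 153.960 N pressing into the surface.
The normal force is therefore N = mg cos 42° + F sin 42° = 104.034 + 153.960 = 257.994 N, and kinetic friction down the slope is μN = 0.17 × 257.994 = 43.859 N.
Along the incline: F cos 42° − mg sin 42° − μN = ma, so 170.987 − 93.674 − 43.859 = 14 a, giving a = 2.3896 m/s².

2.39 m/s²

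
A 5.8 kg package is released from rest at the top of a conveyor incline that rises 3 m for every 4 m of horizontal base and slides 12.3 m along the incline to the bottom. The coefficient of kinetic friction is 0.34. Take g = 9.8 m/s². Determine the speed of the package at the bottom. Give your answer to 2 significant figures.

8.9 m/s

The weight component along the incline is mg sin 36.87° = 34.104 N and the normal force is N = mg cos 36.87° = 45.472 N.
Friction up the slope is f = μN = 0.34 × 45.472 = 15.460 N, so the net downslope force is 34.104 − 15.460 = 18.644 N and a = 18.644 / 5.8 = 3.2145 m/s².
Starting from rest over a distance of 12.3 m, v² = 2aL = 2 × 3.2145 × 12.3 = 79.0767, so v = 8.8925 m/s.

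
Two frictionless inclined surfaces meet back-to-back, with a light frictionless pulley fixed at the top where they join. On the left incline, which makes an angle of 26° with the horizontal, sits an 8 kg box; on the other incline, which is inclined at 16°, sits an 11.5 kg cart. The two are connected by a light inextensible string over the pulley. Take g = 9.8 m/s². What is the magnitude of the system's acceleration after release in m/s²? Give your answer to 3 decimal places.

0.169 m/s²

Resolve each weight along its own incline: the 8 kg mass has component 8 × 9.8 × sin 26° = 34.368 N down its slope, and the 11.5 kg mass has 11.5 × 9.8 × sin 16° = 31.064 N down its slope.
The 8 kg side's 34.368 N exceeds the other side's 31.064 N, so that mass slides down and the 11.5 kg mass slides up. Taking that direction as positive, Newton's second law for the whole system gives 34.368 − 31.064 = (8 + 11.5) a, so a = 3.304 / 19.5 = 0.1694 m/s².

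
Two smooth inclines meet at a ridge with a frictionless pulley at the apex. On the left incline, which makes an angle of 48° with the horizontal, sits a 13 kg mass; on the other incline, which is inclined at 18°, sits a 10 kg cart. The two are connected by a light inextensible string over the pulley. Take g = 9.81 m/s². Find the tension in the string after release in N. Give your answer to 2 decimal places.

58.34 N

Resolve each weight along its own incline: the 13 kg mass has component 13 × 9.81 × sin 48° = 94.773 N down its slope, and the 10 kg mass has 10 × 9.81 × sin 18° = 30.315 N down its slope.
The 13 kg side's 94.773 N exceeds the other side's 30.315 N, so that mass slides down and the 10 kg mass slides up. Taking that direction as positive, Newton's second law for the whole system gives 94.773 − 30.315 = (13 + 10) a, so a = 64.458 / 23 = 2.8025 m/s².
For the 10 kg mass (up-slope positive): T − 30.315 = 10 × 2.8025, so T = 58.340 N.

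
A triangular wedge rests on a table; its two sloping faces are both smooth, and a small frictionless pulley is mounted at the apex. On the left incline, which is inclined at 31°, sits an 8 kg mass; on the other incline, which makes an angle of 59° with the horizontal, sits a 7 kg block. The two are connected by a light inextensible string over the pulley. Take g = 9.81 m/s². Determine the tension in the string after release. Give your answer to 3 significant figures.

50.3 N

Resolve each weight along its own incline: the 8 kg mass has component 8 × 9.81 × sin 31° = 40.420 N down its slope, and the 7 kg mass has 7 × 9.81 × sin 59° = 58.862 N down its slope.
The 7 kg side's 58.862 N exceeds the other side's 40.420 N, so that mass slides down and the 8 kg mass slides up. Taking that direction as positive, Newton's second law for the whole system gives 58.862 − 40.420 = (8 + 7) a, so a = 18.442 / 15 = 1.2295 m/s².
For the 8 kg mass (up-slope positive): T − 40.420 = 8 × 1.2295, so T = 50.256 N.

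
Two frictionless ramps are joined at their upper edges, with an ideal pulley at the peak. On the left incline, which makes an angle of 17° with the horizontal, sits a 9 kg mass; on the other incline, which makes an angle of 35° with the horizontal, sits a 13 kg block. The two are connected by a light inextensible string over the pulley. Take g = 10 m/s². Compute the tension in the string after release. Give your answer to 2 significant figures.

Resolve each weight along its own incline: the 9 kg mass has component 9 × 10 × sin 17° = 26.313 N down its slope, and the 13 kg mass has 13 × 10 × sin 35° = 74.565 N down its slope.
The 13 kg side's 74.565 N exceeds the other side's 26.313 N, so that mass slides down and the 9 kg mass slides up. Taking that direction as positive, Newton's second law for the whole system gives 74.565 − 26.313 = (9 + 13) a, so a = 48.252 / 22 = 2.1933 m/s².
For the 9 kg mass (up-slope positive): T − 26.313 = 9 × 2.1933, so T = 46.053 N.

46 N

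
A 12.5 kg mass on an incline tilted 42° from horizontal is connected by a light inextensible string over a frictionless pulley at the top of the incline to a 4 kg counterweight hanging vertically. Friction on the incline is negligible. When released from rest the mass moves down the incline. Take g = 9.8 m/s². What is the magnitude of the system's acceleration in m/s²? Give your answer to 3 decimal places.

For the mass on the incline: the weight component along the slope is m₁g sin 42° = 12.5 × 9.8 × 0.6691 = 81.965 N and the normal force is N = m₁g cos 42° = 91.035 N.
Newton's second law for the mass (down-slope positive): 81.965 − T = 12.5 a. For the hanging counterweight (upward positive): T − 4 × 9.8 = 4 a.
Adding the two equations eliminates T: 42.765 = 16.5 a, so a = 2.5918 m/s².

2.592 m/s²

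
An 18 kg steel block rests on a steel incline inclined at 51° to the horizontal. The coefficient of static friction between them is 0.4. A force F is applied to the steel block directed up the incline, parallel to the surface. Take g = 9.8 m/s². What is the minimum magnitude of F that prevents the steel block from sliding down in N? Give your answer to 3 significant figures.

92.7 N

The normal force is N = mg cos 51° = 111.012 N. With F at its minimum the steel block is on the verge of sliding down, so static friction is at its maximum μ_s N = 0.4 × 111.012 = 44.405 N and acts up the slope.
Equilibrium along the incline: F + μ_s N = mg sin 51°, so F = 137.089 − 44.405 = 92.684 N.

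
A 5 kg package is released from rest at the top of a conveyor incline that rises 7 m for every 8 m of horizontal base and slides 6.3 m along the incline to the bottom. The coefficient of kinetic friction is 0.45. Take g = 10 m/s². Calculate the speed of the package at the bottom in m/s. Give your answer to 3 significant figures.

The weight component along the incline is mg sin 41.19° = 32.925 N and the normal force is N = mg cos 41.19° = 37.629 N.
Friction up the slope is f = μN = 0.45 × 37.629 = 16.933 N, so the net downslope force is 32.925 − 16.933 = 15.992 N and a = 15.992 / 5 = 3.1984 m/s².
Starting from rest over a distance of 6.3 m, v² = 2aL = 2 × 3.1984 × 6.3 = 40.2998, so v = 6.3482 m/s.

6.35 m/s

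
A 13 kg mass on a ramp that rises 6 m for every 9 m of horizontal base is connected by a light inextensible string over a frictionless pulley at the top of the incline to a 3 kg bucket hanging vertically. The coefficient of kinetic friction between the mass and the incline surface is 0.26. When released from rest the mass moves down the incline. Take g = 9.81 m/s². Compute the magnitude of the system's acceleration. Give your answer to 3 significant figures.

0.858 m/s²

For the mass on the incline: the weight component along the slope is m₁g sin 33.69° = 13 × 9.81 × 0.5547 = 70.741 N and the normal force is N = m₁g cos 33.69° = 106.111 N.
Kinetic friction opposes the mass's motion down the incline: f = μN = 0.26 × 106.111 = 27.589 N acting up the slope.
Newton's second law for the mass (down-slope positive): 70.741 − 27.589 − T = 13 a. For the hanging bucket (upward positive): T − 3 × 9.81 = 3 a.
Adding the two equations eliminates T: 13.722 = 16 a, so a = 0.8576 m/s².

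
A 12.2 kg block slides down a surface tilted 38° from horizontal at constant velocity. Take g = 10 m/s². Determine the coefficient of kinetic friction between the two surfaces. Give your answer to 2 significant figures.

At constant velocity the net force along the incline is zero: mg sin 38° = μ mg cos 38°.
So μ = tan 38° = 0.6157 / 0.7880 = 0.7813.

0.78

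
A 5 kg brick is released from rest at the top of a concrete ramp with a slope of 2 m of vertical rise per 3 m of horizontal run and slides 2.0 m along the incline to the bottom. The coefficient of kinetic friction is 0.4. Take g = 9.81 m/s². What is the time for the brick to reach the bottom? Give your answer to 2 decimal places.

1.36 s

The weight component along the incline is mg sin 33.69° = 27.208 N and the normal force is N = mg cos 33.69° = 40.812 N.
Friction up the slope is f = μN = 0.4 × 40.812 = 16.325 N, so the net downslope force is 27.208 − 16.325 = 10.883 N and a = 10.883 / 5 = 2.1766 m/s².
Starting from rest, L = ½at², so t = √(2L/a) = √(2 × 2.0 / 2.1766) = 1.3556 s.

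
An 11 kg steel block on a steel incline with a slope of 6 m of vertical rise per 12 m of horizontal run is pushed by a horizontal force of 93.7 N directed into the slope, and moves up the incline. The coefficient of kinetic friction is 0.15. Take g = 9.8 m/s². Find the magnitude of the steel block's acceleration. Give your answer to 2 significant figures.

1.3 m/s²

The horizontal push has components F cos 26.57° = 93.7 × 0.8944 = 83.805 N up the incline and F sin 26.57° = 93.7 × 0.4472 = 41.903 N pressing into the surface.
The normal force is therefore N = mg cos 26.57° + F sin 26.57° = 96.416 + 41.903 = 138.319 N, and kinetic friction down the slope is μN = 0.15 × 138.319 = 20.748 N.
Along the incline: F cos 26.57° − mg sin 26.57° − μN = ma, so 83.805 − 48.208 − 20.748 = 11 a, giving a = 1.3499 m/s².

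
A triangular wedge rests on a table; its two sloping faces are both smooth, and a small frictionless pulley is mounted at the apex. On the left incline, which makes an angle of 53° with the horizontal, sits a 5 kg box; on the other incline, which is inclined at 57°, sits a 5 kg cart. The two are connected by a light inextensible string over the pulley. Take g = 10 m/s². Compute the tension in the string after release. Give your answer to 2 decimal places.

Resolve each weight along its own incline: the 5 kg mass has component 5 × 10 × sin 53° = 39.932 N down its slope, and the 5 kg mass has 5 × 10 × sin 57° = 41.934 N down its slope.
The 5 kg side's 41.934 N exceeds the other side's 39.932 N, so that mass slides down and the 5 kg mass slides up. Taking that direction as positive, Newton's second law for the whole system gives 41.934 − 39.932 = (5 + 5) a, so a = 2.002 / 10 = 0.2002 m/s².
For the 5 kg mass (up-slope positive): T − 39.932 = 5 × 0.2002, so T = 40.933 N.

40.93 N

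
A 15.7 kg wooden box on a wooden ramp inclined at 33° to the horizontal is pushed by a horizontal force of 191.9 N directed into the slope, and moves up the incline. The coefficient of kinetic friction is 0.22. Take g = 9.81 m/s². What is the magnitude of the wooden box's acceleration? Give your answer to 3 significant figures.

1.63 m/s²

The horizontal push has components F cos 33° = 191.9 × 0.8387 = 160.947 N up the incline and F sin 33° = 191.9 × 0.5446 = 104.509 N pressing into the surface.
The normal force is therefore N = mg cos 33° + F sin 33° = 129.174 + 104.509 = 233.683 N, and kinetic friction down the slope is μN = 0.22 × 233.683 = 51.410 N.
Along the incline: F cos 33° − mg sin 33° − μN = ma, so 160.947 − 83.878 − 51.410 = 15.7 a, giving a = 1.6343 m/s².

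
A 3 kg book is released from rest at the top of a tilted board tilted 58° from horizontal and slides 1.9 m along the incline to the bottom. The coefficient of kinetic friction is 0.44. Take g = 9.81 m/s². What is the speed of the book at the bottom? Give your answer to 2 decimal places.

The weight component along the incline is mg sin 58° = 24.958 N and the normal force is N = mg cos 58° = 15.596 N.
Friction up the slope is f = μN = 0.44 × 15.596 = 6.862 N, so the net downslope force is 24.958 − 6.862 = 18.096 N and a = 18.096 / 3 = 6.0320 m/s².
Starting from rest over a distance of 1.9 m, v² = 2aL = 2 × 6.0320 × 1.9 = 22.9216, so v = 4.7877 m/s.

4.79 m/s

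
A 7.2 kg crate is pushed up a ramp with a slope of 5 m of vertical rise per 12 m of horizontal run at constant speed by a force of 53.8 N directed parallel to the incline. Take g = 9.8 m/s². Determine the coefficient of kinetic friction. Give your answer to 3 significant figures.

0.409

At constant speed ΣF = 0 along the incline. The applied 53.8 N acts up the slope; the weight component mg sin 22.62° = 27.138 N and kinetic friction μN both act down the slope.
So 53.8 = 27.138 + μ × 65.132, giving μ = (53.8 − 27.138) / 65.132 = 0.4094.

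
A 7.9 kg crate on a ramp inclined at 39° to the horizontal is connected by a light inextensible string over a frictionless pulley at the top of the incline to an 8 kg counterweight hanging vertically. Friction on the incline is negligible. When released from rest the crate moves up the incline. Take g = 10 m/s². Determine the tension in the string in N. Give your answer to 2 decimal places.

For the crate on the incline: the weight component along the slope is m₁g sin 39° = 7.9 × 10 × 0.6293 = 49.715 N and the normal force is N = m₁g cos 39° = 61.395 N.
Newton's second law for the crate (up-slope positive): T − 49.715 = 7.9 a. For the hanging counterweight (downward positive): 8 × 10 − T = 8 a.
Adding the two equations eliminates T: 30.285 = 15.9 a, so a = 1.9047 m/s².
Then from the hanging counterweight's equation, T = 8 × (10 − 1.9047) = 64.762 N.

64.76 N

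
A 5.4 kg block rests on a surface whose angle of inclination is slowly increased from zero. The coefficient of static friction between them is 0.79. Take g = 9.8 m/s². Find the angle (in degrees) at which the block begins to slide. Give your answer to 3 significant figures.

At the threshold of sliding, static friction is at its maximum μ_s N and exactly balances the weight component along the incline: mg sin θ = μ_s mg cos θ.
Hence tan θ = μ_s = 0.79, so θ = arctan(0.79) = 38.3087°.

38.3°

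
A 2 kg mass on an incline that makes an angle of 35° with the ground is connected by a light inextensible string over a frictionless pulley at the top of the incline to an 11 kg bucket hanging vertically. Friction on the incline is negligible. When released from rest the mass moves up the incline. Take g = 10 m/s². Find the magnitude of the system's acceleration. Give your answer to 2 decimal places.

7.58 m/s²

For the mass on the incline: the weight component along the slope is m₁g sin 35° = 2 × 10 × 0.5736 = 11.472 N and the normal force is N = m₁g cos 35° = 16.383 N.
Newton's second law for the mass (up-slope positive): T − 11.472 = 2 a. For the hanging bucket (downward positive): 11 × 10 − T = 11 a.
Adding the two equations eliminates T: 98.528 = 13 a, so a = 7.5791 m/s².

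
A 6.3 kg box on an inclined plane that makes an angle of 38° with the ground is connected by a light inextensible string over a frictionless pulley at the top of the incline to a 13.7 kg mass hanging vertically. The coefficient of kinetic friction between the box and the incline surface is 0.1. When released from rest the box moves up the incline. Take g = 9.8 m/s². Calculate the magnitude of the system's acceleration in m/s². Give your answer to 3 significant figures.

4.57 m/s²

For the box on the incline: the weight component along the slope is m₁g sin 38° = 6.3 × 9.8 × 0.6157 = 38.013 N and the normal force is N = m₁g cos 38° = 48.652 N.
Kinetic friction opposes the box's motion up the incline: f = μN = 0.1 × 48.652 = 4.865 N acting down the slope.
Newton's second law for the box (up-slope positive): T − 38.013 − 4.865 = 6.3 a. For the hanging mass (downward positive): 13.7 × 9.8 − T = 13.7 a.
Adding the two equations eliminates T: 91.382 = 20 a, so a = 4.5691 m/s².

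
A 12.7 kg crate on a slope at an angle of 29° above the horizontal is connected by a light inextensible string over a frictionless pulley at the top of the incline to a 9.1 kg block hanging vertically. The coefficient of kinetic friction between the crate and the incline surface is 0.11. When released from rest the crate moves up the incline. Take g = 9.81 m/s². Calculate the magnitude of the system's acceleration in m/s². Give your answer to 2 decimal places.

For the crate on the incline: the weight component along the slope is m₁g sin 29° = 12.7 × 9.81 × 0.4848 = 60.400 N and the normal force is N = m₁g cos 29° = 108.966 N.
Kinetic friction opposes the crate's motion up the incline: f = μN = 0.11 × 108.966 = 11.986 N acting down the slope.
Newton's second law for the crate (up-slope positive): T − 60.400 − 11.986 = 12.7 a. For the hanging block (downward positive): 9.1 × 9.81 − T = 9.1 a.
Adding the two equations eliminates T: 16.885 = 21.8 a, so a = 0.7745 m/s².

0.77 m/s²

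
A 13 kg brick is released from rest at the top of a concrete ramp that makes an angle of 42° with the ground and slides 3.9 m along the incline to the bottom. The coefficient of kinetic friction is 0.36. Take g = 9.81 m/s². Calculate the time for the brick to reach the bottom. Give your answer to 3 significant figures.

The weight component along the incline is mg sin 42° = 85.334 N and the normal force is N = mg cos 42° = 94.773 N.
Friction up the slope is f = μN = 0.36 × 94.773 = 34.118 N, so the net downslope force is 85.334 − 34.118 = 51.216 N and a = 51.216 / 13 = 3.9397 m/s².
Starting from rest, L = ½at², so t = √(2L/a) = √(2 × 3.9 / 3.9397) = 1.4071 s.

1.41 s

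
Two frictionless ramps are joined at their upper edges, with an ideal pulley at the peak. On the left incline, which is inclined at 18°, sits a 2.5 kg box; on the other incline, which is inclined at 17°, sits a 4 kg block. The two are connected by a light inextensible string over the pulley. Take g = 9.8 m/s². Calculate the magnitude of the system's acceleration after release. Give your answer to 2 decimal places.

Resolve each weight along its own incline: the 2.5 kg mass has component 2.5 × 9.8 × sin 18° = 7.571 N down its slope, and the 4 kg mass has 4 × 9.8 × sin 17° = 11.461 N down its slope.
The 4 kg side's 11.461 N exceeds the other side's 7.571 N, so that mass slides down and the 2.5 kg mass slides up. Taking that direction as positive, Newton's second law for the whole system gives 11.461 − 7.571 = (2.5 + 4) a, so a = 3.890 / 6.5 = 0.5985 m/s².

0.60 m/s²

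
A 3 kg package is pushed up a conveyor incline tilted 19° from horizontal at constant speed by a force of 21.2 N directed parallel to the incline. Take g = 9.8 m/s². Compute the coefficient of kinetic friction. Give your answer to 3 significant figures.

0.418

At constant speed ΣF = 0 along the incline. The applied 21.2 N acts up the slope; the weight component mg sin 19° = 9.572 N and kinetic friction μN both act down the slope.
So 21.2 = 9.572 + μ × 27.798, giving μ = (21.2 − 9.572) / 27.798 = 0.4183.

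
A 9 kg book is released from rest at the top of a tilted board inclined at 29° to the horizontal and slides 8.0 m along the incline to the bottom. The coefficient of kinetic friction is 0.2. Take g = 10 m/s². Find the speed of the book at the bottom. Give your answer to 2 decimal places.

The weight component along the incline is mg sin 29° = 43.633 N and the normal force is N = mg cos 29° = 78.716 N.
Friction up the slope is f = μN = 0.2 × 78.716 = 15.743 N, so the net downslope force is 43.633 − 15.743 = 27.890 N and a = 27.890 / 9 = 3.0989 m/s².
Starting from rest over a distance of 8.0 m, v² = 2aL = 2 × 3.0989 × 8.0 = 49.5824, so v = 7.0415 m/s.

7.04 m/s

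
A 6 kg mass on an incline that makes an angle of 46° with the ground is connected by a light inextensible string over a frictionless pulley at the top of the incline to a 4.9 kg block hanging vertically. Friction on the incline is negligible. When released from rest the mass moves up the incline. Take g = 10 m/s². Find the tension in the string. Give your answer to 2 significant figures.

46 N

For the mass on the incline: the weight component along the slope is m₁g sin 46° = 6 × 10 × 0.7193 = 43.158 N and the normal force is N = m₁g cos 46° = 41.680 N.
Newton's second law for the mass (up-slope positive): T − 43.158 = 6 a. For the hanging block (downward positive): 4.9 × 10 − T = 4.9 a.
Adding the two equations eliminates T: 5.842 = 10.9 a, so a = 0.5360 m/s².
Then from the hanging block's equation, T = 4.9 × (10 − 0.5360) = 46.374 N.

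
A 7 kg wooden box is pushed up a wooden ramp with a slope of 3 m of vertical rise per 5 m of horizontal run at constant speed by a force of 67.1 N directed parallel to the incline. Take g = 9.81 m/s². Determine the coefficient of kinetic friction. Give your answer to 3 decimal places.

0.540

At constant speed ΣF = 0 along the incline. The applied 67.1 N acts up the slope; the weight component mg sin 30.96° = 35.330 N and kinetic friction μN both act down the slope.
So 67.1 = 35.330 + μ × 58.884, giving μ = (67.1 − 35.330) / 58.884 = 0.5395.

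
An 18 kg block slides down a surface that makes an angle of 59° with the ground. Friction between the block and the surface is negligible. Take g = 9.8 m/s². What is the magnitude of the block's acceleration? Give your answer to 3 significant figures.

Resolving the weight along the incline: the component pulling the block down the slope is mg sin 59° = 18 × 9.8 × 0.8572 = 151.210 N, and the normal force is N = mg cos 59° = 18 × 9.8 × 0.5150 = 90.846 N.
With no friction the net force along the incline is 151.210 N, so a = g sin 59° = 151.210 / 18 = 8.4006 m/s².

8.40 m/s²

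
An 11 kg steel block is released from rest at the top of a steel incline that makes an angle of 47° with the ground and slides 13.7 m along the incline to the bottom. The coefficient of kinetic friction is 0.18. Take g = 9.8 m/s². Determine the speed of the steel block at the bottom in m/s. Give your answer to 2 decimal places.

The weight component along the incline is mg sin 47° = 78.840 N and the normal force is N = mg cos 47° = 73.519 N.
Friction up the slope is f = μN = 0.18 × 73.519 = 13.233 N, so the net downslope force is 78.840 − 13.233 = 65.607 N and a = 65.607 / 11 = 5.9643 m/s².
Starting from rest over a distance of 13.7 m, v² = 2aL = 2 × 5.9643 × 13.7 = 163.4218, so v = 12.7837 m/s.

12.78 m/s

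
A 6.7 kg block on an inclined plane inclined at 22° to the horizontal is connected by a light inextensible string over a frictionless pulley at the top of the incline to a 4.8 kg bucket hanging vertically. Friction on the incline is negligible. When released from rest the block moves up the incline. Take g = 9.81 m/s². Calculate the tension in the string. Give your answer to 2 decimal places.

For the block on the incline: the weight component along the slope is m₁g sin 22° = 6.7 × 9.81 × 0.3746 = 24.621 N and the normal force is N = m₁g cos 22° = 60.941 N.
Newton's second law for the block (up-slope positive): T − 24.621 = 6.7 a. For the hanging bucket (downward positive): 4.8 × 9.81 − T = 4.8 a.
Adding the two equations eliminates T: 22.467 = 11.5 a, so a = 1.9537 m/s².
Then from the hanging bucket's equation, T = 4.8 × (9.81 − 1.9537) = 37.710 N.

37.71 N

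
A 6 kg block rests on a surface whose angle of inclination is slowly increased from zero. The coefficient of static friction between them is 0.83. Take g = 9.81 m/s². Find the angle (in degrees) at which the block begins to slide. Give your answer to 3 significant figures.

At the threshold of sliding, static friction is at its maximum μ_s N and exactly balances the weight component along the incline: mg sin θ = μ_s mg cos θ.
Hence tan θ = μ_s = 0.83, so θ = arctan(0.83) = 39.6927°.

39.7°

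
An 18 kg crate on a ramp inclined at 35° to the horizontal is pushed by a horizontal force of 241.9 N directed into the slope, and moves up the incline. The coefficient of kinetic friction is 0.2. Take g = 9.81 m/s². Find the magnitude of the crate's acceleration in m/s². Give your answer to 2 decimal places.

The horizontal push has components F cos 35° = 241.9 × 0.8192 = 198.164 N up the incline and F sin 35° = 241.9 × 0.5736 = 138.754 N pressing into the surface.
The normal force is therefore N = mg cos 35° + F sin 35° = 144.654 + 138.754 = 283.408 N, and kinetic friction down the slope is μN = 0.2 × 283.408 = 56.682 N.
Along the incline: F cos 35° − mg sin 35° − μN = ma, so 198.164 − 101.286 − 56.682 = 18 a, giving a = 2.2331 m/s².

2.23 m/s²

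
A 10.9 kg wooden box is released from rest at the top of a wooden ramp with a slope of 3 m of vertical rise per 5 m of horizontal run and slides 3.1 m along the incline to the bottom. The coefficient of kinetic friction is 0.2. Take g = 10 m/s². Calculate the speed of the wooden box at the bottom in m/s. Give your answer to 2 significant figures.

The weight component along the incline is mg sin 30.96° = 56.080 N and the normal force is N = mg cos 30.96° = 93.467 N.
Friction up the slope is f = μN = 0.2 × 93.467 = 18.693 N, so the net downslope force is 56.080 − 18.693 = 37.387 N and a = 37.387 / 10.9 = 3.4300 m/s².
Starting from rest over a distance of 3.1 m, v² = 2aL = 2 × 3.4300 × 3.1 = 21.2660, so v = 4.6115 m/s.

4.6 m/s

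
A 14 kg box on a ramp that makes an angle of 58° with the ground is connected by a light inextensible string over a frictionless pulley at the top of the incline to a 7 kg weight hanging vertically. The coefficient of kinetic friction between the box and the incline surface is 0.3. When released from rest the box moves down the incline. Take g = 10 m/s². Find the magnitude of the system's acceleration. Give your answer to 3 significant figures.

1.26 m/s²

For the box on the incline: the weight component along the slope is m₁g sin 58° = 14 × 10 × 0.8480 = 118.720 N and the normal force is N = m₁g cos 58° = 74.189 N.
Kinetic friction opposes the box's motion down the incline: f = μN = 0.3 × 74.189 = 22.257 N acting up the slope.
Newton's second law for the box (down-slope positive): 118.720 − 22.257 − T = 14 a. For the hanging weight (upward positive): T − 7 × 10 = 7 a.
Adding the two equations eliminates T: 26.463 = 21 a, so a = 1.2601 m/s².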